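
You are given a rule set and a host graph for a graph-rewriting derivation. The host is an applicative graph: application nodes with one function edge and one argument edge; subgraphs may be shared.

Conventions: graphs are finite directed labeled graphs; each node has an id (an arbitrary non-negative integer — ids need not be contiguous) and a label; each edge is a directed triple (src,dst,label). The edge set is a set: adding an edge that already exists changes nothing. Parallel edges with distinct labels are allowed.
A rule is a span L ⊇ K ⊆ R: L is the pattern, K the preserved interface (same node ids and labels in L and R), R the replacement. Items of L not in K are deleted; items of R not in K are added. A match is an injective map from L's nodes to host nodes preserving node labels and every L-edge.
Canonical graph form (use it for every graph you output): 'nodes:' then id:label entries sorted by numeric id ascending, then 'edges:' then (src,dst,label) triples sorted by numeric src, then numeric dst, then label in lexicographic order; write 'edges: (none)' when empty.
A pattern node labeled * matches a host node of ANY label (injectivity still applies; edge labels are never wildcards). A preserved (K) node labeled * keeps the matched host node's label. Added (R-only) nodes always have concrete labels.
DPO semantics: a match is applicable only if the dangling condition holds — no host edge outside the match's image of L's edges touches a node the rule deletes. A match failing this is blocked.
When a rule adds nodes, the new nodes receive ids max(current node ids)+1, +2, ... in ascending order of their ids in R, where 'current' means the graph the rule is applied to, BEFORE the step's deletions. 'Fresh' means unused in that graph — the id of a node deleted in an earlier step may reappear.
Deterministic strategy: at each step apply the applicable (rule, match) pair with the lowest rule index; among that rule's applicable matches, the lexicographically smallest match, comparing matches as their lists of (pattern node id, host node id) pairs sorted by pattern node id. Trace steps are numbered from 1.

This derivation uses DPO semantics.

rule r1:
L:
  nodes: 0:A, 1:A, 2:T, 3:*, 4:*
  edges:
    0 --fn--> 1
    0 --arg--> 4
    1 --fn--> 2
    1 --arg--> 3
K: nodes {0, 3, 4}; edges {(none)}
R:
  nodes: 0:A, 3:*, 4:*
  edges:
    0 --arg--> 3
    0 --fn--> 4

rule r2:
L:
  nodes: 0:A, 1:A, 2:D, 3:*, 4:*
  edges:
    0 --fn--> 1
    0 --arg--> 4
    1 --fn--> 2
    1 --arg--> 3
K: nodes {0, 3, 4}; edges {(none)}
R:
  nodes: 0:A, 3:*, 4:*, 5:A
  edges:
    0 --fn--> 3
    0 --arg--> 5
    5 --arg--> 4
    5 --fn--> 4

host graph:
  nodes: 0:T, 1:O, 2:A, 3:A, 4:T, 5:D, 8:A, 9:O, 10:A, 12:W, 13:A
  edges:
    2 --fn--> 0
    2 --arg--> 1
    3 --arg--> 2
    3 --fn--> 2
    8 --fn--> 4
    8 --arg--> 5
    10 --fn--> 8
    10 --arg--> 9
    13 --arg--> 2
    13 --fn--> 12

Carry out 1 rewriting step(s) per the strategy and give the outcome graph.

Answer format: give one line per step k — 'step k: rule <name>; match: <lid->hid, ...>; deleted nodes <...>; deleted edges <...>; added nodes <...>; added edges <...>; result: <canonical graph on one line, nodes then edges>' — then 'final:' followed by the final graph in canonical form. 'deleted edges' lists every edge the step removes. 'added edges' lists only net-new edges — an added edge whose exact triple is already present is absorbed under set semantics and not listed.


step 1: rule r1; match: 0->10, 1->8, 2->4, 3->5, 4->9; deleted nodes 4, 8; deleted edges (8,4,fn); (8,5,arg); (10,8,fn); (10,9,arg); added nodes (none); added edges (10,5,arg); (10,9,fn); result: nodes: 0:T, 1:O, 2:A, 3:A, 5:D, 9:O, 10:A, 12:W, 13:A edges: (2,0,fn); (2,1,arg); (3,2,arg); (3,2,fn); (10,5,arg); (10,9,fn); (13,2,arg); (13,12,fn)
final:
nodes: 0:T, 1:O, 2:A, 3:A, 5:D, 9:O, 10:A, 12:W, 13:A
edges: (2,0,fn); (2,1,arg); (3,2,arg); (3,2,fn); (10,5,arg); (10,9,fn); (13,2,arg); (13,12,fn)


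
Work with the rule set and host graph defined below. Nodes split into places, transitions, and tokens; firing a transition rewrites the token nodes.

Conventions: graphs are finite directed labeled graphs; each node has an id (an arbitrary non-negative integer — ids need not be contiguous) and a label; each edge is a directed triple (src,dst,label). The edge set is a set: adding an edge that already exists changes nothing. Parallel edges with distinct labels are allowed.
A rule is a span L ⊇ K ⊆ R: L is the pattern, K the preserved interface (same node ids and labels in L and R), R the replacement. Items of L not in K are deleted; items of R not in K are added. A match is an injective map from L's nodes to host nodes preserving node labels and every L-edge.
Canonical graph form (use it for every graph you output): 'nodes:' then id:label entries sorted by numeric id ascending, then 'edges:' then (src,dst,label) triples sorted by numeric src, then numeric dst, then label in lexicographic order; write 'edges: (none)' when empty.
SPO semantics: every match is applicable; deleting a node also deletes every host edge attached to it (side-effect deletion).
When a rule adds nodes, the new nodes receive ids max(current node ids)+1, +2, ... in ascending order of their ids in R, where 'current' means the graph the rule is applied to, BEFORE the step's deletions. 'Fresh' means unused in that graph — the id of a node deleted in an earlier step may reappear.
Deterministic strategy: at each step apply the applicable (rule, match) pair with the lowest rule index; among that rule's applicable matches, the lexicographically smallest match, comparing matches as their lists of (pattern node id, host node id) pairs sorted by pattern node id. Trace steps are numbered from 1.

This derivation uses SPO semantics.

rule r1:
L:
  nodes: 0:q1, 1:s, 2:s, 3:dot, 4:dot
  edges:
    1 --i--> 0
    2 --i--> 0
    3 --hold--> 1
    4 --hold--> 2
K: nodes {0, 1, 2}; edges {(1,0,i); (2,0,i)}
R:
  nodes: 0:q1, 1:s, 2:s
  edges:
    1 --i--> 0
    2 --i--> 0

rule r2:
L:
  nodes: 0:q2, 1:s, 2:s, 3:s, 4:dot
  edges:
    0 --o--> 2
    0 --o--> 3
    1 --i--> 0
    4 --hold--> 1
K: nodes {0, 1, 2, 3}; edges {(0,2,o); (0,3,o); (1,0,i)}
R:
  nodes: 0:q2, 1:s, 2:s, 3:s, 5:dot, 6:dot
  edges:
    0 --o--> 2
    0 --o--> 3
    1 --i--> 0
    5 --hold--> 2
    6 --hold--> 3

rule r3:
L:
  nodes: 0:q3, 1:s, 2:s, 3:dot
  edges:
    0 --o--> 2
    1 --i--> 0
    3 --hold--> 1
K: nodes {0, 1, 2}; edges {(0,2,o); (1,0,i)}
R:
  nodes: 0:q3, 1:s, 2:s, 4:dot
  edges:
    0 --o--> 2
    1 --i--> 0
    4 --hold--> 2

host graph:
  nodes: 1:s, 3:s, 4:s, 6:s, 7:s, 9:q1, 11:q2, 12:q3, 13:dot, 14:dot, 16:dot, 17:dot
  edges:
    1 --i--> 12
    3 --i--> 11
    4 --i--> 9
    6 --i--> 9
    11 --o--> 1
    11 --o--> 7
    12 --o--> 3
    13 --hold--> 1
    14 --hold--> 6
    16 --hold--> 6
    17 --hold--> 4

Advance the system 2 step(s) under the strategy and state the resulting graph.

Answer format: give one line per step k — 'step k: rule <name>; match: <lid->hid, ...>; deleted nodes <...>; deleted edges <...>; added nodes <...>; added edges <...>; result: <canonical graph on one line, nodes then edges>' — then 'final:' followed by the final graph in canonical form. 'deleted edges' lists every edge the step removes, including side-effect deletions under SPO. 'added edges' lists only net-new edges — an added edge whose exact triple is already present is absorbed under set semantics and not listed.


step 1: rule r1; match: 0->9, 1->4, 2->6, 3->17, 4->14; deleted nodes 14, 17; deleted edges (14,6,hold); (17,4,hold); added nodes (none); added edges (none); result: nodes: 1:s, 3:s, 4:s, 6:s, 7:s, 9:q1, 11:q2, 12:q3, 13:dot, 16:dot edges: (1,12,i); (3,11,i); (4,9,i); (6,9,i); (11,1,o); (11,7,o); (12,3,o); (13,1,hold); (16,6,hold)
step 2: rule r3; match: 0->12, 1->1, 2->3, 3->13; deleted nodes 13; deleted edges (13,1,hold); added nodes 17; added edges (17,3,hold); result: nodes: 1:s, 3:s, 4:s, 6:s, 7:s, 9:q1, 11:q2, 12:q3, 16:dot, 17:dot edges: (1,12,i); (3,11,i); (4,9,i); (6,9,i); (11,1,o); (11,7,o); (12,3,o); (16,6,hold); (17,3,hold)
final:
nodes: 1:s, 3:s, 4:s, 6:s, 7:s, 9:q1, 11:q2, 12:q3, 16:dot, 17:dot
edges: (1,12,i); (3,11,i); (4,9,i); (6,9,i); (11,1,o); (11,7,o); (12,3,o); (16,6,hold); (17,3,hold)


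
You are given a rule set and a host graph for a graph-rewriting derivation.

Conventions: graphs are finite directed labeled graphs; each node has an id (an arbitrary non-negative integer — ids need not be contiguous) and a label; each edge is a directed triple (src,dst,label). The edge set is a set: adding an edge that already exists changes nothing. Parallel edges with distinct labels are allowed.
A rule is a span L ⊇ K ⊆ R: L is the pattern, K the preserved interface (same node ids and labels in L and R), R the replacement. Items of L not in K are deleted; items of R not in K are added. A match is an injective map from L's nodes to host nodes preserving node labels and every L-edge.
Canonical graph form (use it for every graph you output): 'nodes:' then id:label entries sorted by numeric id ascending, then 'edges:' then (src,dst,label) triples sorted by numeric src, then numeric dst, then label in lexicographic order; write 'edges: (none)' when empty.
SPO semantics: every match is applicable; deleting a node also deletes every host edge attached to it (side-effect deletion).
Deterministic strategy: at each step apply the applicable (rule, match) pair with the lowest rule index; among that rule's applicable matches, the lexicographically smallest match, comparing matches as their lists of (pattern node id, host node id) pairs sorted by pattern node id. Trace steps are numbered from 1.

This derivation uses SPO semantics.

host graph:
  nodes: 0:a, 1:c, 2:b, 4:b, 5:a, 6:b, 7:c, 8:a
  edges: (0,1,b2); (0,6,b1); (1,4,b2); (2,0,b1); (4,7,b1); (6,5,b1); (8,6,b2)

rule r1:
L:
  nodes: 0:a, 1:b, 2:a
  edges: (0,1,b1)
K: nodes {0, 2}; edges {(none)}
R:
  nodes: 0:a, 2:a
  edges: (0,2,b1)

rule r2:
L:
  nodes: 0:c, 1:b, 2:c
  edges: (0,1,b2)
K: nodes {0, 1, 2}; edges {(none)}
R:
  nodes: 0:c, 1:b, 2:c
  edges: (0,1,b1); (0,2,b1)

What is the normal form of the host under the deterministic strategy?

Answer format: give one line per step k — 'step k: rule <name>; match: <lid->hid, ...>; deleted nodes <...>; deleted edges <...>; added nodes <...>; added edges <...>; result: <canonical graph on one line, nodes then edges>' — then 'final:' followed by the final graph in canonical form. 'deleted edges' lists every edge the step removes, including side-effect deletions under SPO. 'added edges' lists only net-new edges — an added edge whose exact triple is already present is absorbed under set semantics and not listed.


step 1: rule r1; match: 0->0, 1->6, 2->5; deleted nodes 6; deleted edges (0,6,b1); (6,5,b1); (8,6,b2); added nodes (none); added edges (0,5,b1); result: nodes: 0:a, 1:c, 2:b, 4:b, 5:a, 7:c, 8:a edges: (0,1,b2); (0,5,b1); (1,4,b2); (2,0,b1); (4,7,b1)
step 2: rule r2; match: 0->1, 1->4, 2->7; deleted nodes (none); deleted edges (1,4,b2); added nodes (none); added edges (1,4,b1); (1,7,b1); result: nodes: 0:a, 1:c, 2:b, 4:b, 5:a, 7:c, 8:a edges: (0,1,b2); (0,5,b1); (1,4,b1); (1,7,b1); (2,0,b1); (4,7,b1)
final:
nodes: 0:a, 1:c, 2:b, 4:b, 5:a, 7:c, 8:a
edges: (0,1,b2); (0,5,b1); (1,4,b1); (1,7,b1); (2,0,b1); (4,7,b1)


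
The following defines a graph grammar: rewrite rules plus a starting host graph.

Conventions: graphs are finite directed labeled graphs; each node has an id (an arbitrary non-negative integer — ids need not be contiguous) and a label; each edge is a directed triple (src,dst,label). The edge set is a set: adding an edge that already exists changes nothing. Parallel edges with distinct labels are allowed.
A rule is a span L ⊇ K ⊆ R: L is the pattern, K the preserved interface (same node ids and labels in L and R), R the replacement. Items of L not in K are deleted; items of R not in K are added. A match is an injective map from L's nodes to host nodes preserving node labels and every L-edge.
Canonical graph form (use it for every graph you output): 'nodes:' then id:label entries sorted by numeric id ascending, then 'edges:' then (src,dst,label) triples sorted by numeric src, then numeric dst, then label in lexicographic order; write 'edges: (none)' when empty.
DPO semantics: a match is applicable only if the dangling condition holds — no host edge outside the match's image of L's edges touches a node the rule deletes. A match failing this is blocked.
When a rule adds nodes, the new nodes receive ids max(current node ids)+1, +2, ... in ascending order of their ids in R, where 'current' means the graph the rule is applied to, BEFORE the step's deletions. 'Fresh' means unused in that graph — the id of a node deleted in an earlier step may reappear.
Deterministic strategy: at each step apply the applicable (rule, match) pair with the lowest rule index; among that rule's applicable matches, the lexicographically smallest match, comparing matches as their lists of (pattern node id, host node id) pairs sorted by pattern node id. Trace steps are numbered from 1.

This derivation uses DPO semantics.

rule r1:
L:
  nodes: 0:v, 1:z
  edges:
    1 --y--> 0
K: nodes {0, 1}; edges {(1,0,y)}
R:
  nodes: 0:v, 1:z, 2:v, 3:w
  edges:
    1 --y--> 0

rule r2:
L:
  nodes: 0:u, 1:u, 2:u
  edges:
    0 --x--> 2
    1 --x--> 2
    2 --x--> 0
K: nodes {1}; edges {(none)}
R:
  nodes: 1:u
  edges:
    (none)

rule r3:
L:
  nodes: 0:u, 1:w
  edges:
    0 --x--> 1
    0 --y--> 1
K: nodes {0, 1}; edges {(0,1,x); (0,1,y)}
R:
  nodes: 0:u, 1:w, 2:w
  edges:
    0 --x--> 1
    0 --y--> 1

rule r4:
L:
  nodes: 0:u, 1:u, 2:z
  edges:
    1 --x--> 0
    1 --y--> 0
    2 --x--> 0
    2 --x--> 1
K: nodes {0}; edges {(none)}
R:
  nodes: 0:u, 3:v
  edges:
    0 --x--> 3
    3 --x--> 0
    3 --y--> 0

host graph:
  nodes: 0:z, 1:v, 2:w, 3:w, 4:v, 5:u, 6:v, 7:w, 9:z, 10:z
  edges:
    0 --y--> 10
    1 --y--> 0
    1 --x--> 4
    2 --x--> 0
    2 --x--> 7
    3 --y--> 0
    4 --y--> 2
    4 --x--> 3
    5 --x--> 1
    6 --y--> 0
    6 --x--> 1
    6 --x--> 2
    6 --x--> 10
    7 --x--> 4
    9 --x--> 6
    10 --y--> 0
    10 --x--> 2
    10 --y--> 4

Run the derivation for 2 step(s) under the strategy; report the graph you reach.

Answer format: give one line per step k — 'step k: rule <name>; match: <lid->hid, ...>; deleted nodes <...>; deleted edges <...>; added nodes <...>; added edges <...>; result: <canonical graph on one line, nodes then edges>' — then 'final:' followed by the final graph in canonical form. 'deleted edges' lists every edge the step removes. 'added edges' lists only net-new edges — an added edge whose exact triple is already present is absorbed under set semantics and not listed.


step 1: rule r1; match: 0->4, 1->10; deleted nodes (none); deleted edges (none); added nodes 11, 12; added edges (none); result: nodes: 0:z, 1:v, 2:w, 3:w, 4:v, 5:u, 6:v, 7:w, 9:z, 10:z, 11:v, 12:w edges: (0,10,y); (1,0,y); (1,4,x); (2,0,x); (2,7,x); (3,0,y); (4,2,y); (4,3,x); (5,1,x); (6,0,y); (6,1,x); (6,2,x); (6,10,x); (7,4,x); (9,6,x); (10,0,y); (10,2,x); (10,4,y)
step 2: rule r1; match: 0->4, 1->10; deleted nodes (none); deleted edges (none); added nodes 13, 14; added edges (none); result: nodes: 0:z, 1:v, 2:w, 3:w, 4:v, 5:u, 6:v, 7:w, 9:z, 10:z, 11:v, 12:w, 13:v, 14:w edges: (0,10,y); (1,0,y); (1,4,x); (2,0,x); (2,7,x); (3,0,y); (4,2,y); (4,3,x); (5,1,x); (6,0,y); (6,1,x); (6,2,x); (6,10,x); (7,4,x); (9,6,x); (10,0,y); (10,2,x); (10,4,y)
final:
nodes: 0:z, 1:v, 2:w, 3:w, 4:v, 5:u, 6:v, 7:w, 9:z, 10:z, 11:v, 12:w, 13:v, 14:w
edges: (0,10,y); (1,0,y); (1,4,x); (2,0,x); (2,7,x); (3,0,y); (4,2,y); (4,3,x); (5,1,x); (6,0,y); (6,1,x); (6,2,x); (6,10,x); (7,4,x); (9,6,x); (10,0,y); (10,2,x); (10,4,y)


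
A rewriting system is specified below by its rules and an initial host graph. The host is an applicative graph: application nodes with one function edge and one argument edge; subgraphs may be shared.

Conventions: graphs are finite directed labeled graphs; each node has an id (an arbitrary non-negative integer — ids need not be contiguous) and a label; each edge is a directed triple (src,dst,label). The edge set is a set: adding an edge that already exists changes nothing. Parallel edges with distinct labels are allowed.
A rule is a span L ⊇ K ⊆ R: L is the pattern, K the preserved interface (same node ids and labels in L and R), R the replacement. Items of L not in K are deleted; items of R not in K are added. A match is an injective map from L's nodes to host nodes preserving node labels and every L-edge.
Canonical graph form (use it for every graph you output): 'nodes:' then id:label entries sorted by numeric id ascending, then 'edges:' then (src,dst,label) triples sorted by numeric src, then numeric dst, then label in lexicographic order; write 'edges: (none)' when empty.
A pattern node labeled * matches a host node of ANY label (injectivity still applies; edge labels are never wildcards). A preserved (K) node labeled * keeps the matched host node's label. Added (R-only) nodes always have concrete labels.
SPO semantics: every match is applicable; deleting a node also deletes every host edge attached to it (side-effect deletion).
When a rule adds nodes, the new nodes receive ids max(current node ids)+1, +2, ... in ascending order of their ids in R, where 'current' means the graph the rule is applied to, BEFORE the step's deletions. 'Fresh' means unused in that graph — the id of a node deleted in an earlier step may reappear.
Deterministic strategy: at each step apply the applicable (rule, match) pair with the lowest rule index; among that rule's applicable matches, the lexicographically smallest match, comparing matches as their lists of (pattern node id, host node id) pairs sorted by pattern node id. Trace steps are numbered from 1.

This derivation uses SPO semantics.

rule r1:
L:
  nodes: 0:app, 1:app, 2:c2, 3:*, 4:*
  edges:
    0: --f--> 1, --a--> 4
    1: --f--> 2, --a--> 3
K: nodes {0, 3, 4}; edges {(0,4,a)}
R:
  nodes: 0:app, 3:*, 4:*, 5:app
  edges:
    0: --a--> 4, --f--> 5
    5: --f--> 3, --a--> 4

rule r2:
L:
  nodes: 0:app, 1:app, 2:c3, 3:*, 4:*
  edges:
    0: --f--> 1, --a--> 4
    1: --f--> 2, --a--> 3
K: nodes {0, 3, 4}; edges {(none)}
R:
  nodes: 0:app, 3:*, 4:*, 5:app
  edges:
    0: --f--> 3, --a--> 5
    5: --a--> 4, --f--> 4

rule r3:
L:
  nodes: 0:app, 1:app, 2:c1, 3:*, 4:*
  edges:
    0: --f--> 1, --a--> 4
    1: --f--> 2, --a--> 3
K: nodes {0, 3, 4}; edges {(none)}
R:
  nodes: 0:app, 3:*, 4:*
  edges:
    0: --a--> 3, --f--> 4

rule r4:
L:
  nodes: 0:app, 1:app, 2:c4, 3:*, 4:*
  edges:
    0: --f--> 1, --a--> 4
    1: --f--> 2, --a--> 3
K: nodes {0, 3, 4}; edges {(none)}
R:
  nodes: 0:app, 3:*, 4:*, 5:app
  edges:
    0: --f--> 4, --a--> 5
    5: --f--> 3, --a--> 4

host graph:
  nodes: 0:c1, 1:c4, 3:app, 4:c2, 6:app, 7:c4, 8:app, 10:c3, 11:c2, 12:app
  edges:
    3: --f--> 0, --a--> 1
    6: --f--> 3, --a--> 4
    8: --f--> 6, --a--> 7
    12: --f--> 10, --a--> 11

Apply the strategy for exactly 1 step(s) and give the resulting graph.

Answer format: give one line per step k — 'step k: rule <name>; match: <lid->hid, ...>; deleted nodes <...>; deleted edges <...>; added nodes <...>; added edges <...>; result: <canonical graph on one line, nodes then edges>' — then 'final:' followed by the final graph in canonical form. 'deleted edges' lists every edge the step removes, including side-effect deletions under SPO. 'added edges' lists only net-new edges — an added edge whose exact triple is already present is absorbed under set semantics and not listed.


step 1: rule r3; match: 0->6, 1->3, 2->0, 3->1, 4->4; deleted nodes 0, 3; deleted edges (3,0,f); (3,1,a); (6,3,f); (6,4,a); added nodes (none); added edges (6,1,a); (6,4,f); result: nodes: 1:c4, 4:c2, 6:app, 7:c4, 8:app, 10:c3, 11:c2, 12:app edges: (6,1,a); (6,4,f); (8,6,f); (8,7,a); (12,10,f); (12,11,a)
final:
nodes: 1:c4, 4:c2, 6:app, 7:c4, 8:app, 10:c3, 11:c2, 12:app
edges: (6,1,a); (6,4,f); (8,6,f); (8,7,a); (12,10,f); (12,11,a)


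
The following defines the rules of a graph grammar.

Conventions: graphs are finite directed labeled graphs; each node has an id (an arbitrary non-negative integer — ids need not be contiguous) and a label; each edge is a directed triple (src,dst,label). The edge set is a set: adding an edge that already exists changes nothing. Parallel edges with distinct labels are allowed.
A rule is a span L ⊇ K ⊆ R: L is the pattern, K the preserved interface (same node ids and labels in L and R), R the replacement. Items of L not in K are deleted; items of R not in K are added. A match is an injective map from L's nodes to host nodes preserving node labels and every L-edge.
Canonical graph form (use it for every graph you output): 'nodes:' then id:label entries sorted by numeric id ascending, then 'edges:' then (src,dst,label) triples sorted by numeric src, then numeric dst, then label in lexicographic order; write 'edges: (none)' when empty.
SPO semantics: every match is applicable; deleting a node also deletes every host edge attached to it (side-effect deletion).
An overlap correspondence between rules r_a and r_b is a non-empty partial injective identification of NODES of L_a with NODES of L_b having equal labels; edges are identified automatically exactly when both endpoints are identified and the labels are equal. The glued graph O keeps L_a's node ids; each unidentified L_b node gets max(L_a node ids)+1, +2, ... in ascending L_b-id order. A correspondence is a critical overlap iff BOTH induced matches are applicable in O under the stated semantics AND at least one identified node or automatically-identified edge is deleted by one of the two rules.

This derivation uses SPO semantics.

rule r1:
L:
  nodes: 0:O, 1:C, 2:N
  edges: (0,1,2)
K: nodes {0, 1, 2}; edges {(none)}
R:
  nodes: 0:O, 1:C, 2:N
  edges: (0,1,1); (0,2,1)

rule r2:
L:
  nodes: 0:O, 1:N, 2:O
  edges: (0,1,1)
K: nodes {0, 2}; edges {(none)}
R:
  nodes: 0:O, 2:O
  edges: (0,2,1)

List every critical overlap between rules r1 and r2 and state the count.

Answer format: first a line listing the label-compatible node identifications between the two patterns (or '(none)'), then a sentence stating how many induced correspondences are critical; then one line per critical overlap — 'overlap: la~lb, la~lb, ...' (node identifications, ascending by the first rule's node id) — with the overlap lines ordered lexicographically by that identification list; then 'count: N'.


label-compatible node identifications between L(r1) and L(r2): 0~0, 0~2, 2~1
3 of the induced correspondences are critical overlaps of r1 and r2.
overlap: 0~0, 2~1
overlap: 0~2, 2~1
overlap: 2~1
count: 3


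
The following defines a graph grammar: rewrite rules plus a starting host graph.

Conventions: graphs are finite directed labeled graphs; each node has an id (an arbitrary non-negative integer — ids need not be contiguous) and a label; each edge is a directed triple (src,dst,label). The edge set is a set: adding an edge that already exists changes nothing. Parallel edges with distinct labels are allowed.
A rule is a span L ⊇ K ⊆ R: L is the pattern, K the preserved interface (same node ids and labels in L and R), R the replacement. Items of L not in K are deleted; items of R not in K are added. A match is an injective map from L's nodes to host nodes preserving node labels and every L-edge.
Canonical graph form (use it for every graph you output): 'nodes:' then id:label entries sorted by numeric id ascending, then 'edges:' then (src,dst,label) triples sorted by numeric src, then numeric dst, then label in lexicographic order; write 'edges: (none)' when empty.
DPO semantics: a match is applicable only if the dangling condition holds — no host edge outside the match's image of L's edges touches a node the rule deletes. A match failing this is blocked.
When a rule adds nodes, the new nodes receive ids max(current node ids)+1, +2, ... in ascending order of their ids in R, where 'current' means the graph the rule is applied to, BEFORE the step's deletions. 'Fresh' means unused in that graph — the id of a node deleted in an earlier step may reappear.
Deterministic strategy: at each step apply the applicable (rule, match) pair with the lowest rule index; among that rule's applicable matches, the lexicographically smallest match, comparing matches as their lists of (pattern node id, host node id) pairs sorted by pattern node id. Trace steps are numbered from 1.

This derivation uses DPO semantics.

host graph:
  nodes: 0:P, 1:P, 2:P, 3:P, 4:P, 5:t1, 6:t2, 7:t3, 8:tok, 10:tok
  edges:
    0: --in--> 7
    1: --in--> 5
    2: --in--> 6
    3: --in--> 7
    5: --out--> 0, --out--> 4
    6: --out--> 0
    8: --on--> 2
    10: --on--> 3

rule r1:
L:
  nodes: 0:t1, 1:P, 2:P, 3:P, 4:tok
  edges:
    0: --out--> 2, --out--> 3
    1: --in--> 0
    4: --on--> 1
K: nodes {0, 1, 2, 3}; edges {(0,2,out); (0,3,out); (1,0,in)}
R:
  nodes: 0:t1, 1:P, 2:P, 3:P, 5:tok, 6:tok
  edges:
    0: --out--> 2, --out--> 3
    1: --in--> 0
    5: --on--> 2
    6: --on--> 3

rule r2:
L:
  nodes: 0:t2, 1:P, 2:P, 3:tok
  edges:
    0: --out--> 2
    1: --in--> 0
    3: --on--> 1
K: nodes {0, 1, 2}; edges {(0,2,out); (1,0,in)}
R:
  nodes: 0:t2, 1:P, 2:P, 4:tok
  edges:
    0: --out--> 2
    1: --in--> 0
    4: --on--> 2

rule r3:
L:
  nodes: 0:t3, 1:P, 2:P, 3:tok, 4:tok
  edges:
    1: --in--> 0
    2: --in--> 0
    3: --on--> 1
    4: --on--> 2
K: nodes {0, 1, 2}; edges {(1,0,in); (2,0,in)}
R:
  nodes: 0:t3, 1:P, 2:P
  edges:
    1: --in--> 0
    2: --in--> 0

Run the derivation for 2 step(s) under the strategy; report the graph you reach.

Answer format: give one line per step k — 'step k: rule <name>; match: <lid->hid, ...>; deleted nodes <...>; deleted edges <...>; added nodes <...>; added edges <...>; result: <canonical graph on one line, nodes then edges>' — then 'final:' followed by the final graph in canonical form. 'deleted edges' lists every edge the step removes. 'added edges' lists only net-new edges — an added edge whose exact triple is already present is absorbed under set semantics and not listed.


step 1: rule r2; match: 0->6, 1->2, 2->0, 3->8; deleted nodes 8; deleted edges (8,2,on); added nodes 11; added edges (11,0,on); result: nodes: 0:P, 1:P, 2:P, 3:P, 4:P, 5:t1, 6:t2, 7:t3, 10:tok, 11:tok edges: (0,7,in); (1,5,in); (2,6,in); (3,7,in); (5,0,out); (5,4,out); (6,0,out); (10,3,on); (11,0,on)
step 2: rule r3; match: 0->7, 1->0, 2->3, 3->11, 4->10; deleted nodes 10, 11; deleted edges (10,3,on); (11,0,on); added nodes (none); added edges (none); result: nodes: 0:P, 1:P, 2:P, 3:P, 4:P, 5:t1, 6:t2, 7:t3 edges: (0,7,in); (1,5,in); (2,6,in); (3,7,in); (5,0,out); (5,4,out); (6,0,out)
final:
nodes: 0:P, 1:P, 2:P, 3:P, 4:P, 5:t1, 6:t2, 7:t3
edges: (0,7,in); (1,5,in); (2,6,in); (3,7,in); (5,0,out); (5,4,out); (6,0,out)


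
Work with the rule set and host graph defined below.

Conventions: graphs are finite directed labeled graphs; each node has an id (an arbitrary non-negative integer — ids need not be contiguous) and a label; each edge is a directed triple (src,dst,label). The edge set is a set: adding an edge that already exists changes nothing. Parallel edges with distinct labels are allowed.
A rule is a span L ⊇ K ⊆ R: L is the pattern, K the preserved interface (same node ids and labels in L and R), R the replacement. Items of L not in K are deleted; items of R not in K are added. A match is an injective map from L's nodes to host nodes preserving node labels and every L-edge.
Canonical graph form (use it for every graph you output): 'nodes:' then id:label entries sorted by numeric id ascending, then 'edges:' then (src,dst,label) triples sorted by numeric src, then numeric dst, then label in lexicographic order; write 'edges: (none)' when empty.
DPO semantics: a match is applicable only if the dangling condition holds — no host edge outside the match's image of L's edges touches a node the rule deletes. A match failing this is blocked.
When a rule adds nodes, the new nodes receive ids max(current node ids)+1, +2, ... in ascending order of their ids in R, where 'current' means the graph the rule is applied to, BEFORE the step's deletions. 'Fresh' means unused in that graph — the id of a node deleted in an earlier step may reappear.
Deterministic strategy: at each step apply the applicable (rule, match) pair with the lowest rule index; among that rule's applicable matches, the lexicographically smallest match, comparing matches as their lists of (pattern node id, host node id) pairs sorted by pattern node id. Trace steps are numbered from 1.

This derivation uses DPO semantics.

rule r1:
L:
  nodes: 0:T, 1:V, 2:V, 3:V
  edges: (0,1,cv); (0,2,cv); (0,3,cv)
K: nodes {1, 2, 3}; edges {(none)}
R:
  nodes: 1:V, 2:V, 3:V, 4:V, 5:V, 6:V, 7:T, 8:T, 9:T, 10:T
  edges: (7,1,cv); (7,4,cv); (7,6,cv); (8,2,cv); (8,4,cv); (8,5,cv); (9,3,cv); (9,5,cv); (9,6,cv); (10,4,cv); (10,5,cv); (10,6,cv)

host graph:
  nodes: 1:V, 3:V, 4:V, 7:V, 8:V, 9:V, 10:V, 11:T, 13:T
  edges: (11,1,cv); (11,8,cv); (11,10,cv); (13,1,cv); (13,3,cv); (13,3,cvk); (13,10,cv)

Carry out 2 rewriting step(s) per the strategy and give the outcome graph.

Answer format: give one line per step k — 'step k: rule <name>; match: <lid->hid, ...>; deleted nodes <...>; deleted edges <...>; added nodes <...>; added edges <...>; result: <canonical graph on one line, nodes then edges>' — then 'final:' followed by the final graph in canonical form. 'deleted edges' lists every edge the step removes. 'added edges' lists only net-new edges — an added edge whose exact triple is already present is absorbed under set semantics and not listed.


step 1: rule r1; match: 0->11, 1->1, 2->8, 3->10; deleted nodes 11; deleted edges (11,1,cv); (11,8,cv); (11,10,cv); added nodes 14, 15, 16, 17, 18, 19, 20; added edges (17,1,cv); (17,14,cv); (17,16,cv); (18,8,cv); (18,14,cv); (18,15,cv); (19,10,cv); (19,15,cv); (19,16,cv); (20,14,cv); (20,15,cv); (20,16,cv); result: nodes: 1:V, 3:V, 4:V, 7:V, 8:V, 9:V, 10:V, 13:T, 14:V, 15:V, 16:V, 17:T, 18:T, 19:T, 20:T edges: (13,1,cv); (13,3,cv); (13,3,cvk); (13,10,cv); (17,1,cv); (17,14,cv); (17,16,cv); (18,8,cv); (18,14,cv); (18,15,cv); (19,10,cv); (19,15,cv); (19,16,cv); (20,14,cv); (20,15,cv); (20,16,cv)
step 2: rule r1; match: 0->17, 1->1, 2->14, 3->16; deleted nodes 17; deleted edges (17,1,cv); (17,14,cv); (17,16,cv); added nodes 21, 22, 23, 24, 25, 26, 27; added edges (24,1,cv); (24,21,cv); (24,23,cv); (25,14,cv); (25,21,cv); (25,22,cv); (26,16,cv); (26,22,cv); (26,23,cv); (27,21,cv); (27,22,cv); (27,23,cv); result: nodes: 1:V, 3:V, 4:V, 7:V, 8:V, 9:V, 10:V, 13:T, 14:V, 15:V, 16:V, 18:T, 19:T, 20:T, 21:V, 22:V, 23:V, 24:T, 25:T, 26:T, 27:T edges: (13,1,cv); (13,3,cv); (13,3,cvk); (13,10,cv); (18,8,cv); (18,14,cv); (18,15,cv); (19,10,cv); (19,15,cv); (19,16,cv); (20,14,cv); (20,15,cv); (20,16,cv); (24,1,cv); (24,21,cv); (24,23,cv); (25,14,cv); (25,21,cv); (25,22,cv); (26,16,cv); (26,22,cv); (26,23,cv); (27,21,cv); (27,22,cv); (27,23,cv)
final:
nodes: 1:V, 3:V, 4:V, 7:V, 8:V, 9:V, 10:V, 13:T, 14:V, 15:V, 16:V, 18:T, 19:T, 20:T, 21:V, 22:V, 23:V, 24:T, 25:T, 26:T, 27:T
edges: (13,1,cv); (13,3,cv); (13,3,cvk); (13,10,cv); (18,8,cv); (18,14,cv); (18,15,cv); (19,10,cv); (19,15,cv); (19,16,cv); (20,14,cv); (20,15,cv); (20,16,cv); (24,1,cv); (24,21,cv); (24,23,cv); (25,14,cv); (25,21,cv); (25,22,cv); (26,16,cv); (26,22,cv); (26,23,cv); (27,21,cv); (27,22,cv); (27,23,cv)


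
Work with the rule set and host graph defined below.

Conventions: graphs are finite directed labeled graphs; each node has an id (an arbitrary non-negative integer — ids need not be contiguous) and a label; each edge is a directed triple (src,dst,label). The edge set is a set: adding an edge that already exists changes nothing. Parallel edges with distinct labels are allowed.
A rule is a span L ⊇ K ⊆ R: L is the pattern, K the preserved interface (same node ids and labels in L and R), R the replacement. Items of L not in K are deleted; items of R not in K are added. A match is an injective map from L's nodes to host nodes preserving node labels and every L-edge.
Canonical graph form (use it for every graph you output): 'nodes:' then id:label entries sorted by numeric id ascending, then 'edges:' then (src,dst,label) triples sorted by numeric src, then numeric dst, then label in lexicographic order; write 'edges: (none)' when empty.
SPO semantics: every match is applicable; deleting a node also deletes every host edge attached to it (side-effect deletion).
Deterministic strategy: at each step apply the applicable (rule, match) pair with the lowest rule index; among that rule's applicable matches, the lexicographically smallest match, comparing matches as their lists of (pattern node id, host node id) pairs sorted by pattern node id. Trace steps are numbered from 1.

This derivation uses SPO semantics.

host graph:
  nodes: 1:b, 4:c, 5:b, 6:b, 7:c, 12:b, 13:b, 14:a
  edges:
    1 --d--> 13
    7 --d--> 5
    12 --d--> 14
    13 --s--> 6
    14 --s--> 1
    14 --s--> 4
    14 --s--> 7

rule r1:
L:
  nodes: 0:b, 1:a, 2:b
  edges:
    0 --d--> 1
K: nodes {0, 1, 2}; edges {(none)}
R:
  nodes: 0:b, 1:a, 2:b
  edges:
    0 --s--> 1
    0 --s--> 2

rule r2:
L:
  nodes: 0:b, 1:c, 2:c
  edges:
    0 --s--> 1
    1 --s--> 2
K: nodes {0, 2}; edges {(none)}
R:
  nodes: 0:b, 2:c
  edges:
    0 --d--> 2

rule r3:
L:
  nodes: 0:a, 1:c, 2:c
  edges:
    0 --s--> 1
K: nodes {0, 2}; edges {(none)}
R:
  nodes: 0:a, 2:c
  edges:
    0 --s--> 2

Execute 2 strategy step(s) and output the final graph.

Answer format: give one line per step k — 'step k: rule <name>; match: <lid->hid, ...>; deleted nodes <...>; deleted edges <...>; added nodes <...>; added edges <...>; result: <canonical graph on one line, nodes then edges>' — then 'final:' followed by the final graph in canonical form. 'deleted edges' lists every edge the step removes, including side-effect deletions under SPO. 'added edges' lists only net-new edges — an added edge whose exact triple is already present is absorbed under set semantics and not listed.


step 1: rule r1; match: 0->12, 1->14, 2->1; deleted nodes (none); deleted edges (12,14,d); added nodes (none); added edges (12,1,s); (12,14,s); result: nodes: 1:b, 4:c, 5:b, 6:b, 7:c, 12:b, 13:b, 14:a edges: (1,13,d); (7,5,d); (12,1,s); (12,14,s); (13,6,s); (14,1,s); (14,4,s); (14,7,s)
step 2: rule r3; match: 0->14, 1->4, 2->7; deleted nodes 4; deleted edges (14,4,s); added nodes (none); added edges (none); result: nodes: 1:b, 5:b, 6:b, 7:c, 12:b, 13:b, 14:a edges: (1,13,d); (7,5,d); (12,1,s); (12,14,s); (13,6,s); (14,1,s); (14,7,s)
final:
nodes: 1:b, 5:b, 6:b, 7:c, 12:b, 13:b, 14:a
edges: (1,13,d); (7,5,d); (12,1,s); (12,14,s); (13,6,s); (14,1,s); (14,7,s)


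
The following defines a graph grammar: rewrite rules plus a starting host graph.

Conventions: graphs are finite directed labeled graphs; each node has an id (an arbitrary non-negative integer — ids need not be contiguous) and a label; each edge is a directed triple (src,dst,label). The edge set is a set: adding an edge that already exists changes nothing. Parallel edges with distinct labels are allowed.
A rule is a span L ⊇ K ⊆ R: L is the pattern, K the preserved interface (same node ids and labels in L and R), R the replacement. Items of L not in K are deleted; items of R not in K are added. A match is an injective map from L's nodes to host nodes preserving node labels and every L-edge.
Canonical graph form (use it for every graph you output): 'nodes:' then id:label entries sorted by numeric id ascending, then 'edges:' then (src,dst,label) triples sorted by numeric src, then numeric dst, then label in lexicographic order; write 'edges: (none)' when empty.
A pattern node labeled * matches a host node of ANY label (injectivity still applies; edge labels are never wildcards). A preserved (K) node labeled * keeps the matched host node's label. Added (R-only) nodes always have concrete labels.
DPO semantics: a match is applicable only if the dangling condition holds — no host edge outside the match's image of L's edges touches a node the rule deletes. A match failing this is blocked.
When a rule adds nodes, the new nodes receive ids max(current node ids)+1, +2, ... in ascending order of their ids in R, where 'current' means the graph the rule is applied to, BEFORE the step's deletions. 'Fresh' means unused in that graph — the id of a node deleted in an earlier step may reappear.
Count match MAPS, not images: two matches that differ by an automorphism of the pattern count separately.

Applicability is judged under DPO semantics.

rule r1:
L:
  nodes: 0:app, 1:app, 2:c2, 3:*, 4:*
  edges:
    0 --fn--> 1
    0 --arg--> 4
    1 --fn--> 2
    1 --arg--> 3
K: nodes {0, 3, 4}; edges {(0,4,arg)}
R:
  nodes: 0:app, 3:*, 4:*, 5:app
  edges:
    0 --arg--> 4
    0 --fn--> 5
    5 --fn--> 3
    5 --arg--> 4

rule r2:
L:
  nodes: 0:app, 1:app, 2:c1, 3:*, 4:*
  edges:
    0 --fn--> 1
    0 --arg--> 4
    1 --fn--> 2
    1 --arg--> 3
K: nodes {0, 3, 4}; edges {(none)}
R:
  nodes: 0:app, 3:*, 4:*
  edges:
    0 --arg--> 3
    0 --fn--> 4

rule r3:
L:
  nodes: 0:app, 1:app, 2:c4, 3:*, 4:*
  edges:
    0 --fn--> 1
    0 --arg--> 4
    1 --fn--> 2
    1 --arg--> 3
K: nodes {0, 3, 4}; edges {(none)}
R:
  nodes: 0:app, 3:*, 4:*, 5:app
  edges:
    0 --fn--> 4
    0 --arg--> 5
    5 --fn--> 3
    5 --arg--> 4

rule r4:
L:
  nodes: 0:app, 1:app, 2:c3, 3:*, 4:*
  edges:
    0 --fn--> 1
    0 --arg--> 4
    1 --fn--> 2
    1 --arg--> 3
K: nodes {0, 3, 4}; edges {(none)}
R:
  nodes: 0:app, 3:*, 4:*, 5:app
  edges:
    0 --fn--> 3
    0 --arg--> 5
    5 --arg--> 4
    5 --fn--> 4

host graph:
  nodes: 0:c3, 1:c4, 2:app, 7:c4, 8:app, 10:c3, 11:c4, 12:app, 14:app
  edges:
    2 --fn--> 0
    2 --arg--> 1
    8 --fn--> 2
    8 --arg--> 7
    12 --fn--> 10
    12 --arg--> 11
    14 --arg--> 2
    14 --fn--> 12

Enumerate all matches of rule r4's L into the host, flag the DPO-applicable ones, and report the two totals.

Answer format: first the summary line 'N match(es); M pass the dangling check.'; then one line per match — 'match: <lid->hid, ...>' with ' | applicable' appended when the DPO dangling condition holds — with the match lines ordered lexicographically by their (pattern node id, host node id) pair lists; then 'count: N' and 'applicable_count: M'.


2 match(es); 1 pass the dangling check.
match: 0->8, 1->2, 2->0, 3->1, 4->7
match: 0->14, 1->12, 2->10, 3->11, 4->2 | applicable
count: 2
applicable_count: 1


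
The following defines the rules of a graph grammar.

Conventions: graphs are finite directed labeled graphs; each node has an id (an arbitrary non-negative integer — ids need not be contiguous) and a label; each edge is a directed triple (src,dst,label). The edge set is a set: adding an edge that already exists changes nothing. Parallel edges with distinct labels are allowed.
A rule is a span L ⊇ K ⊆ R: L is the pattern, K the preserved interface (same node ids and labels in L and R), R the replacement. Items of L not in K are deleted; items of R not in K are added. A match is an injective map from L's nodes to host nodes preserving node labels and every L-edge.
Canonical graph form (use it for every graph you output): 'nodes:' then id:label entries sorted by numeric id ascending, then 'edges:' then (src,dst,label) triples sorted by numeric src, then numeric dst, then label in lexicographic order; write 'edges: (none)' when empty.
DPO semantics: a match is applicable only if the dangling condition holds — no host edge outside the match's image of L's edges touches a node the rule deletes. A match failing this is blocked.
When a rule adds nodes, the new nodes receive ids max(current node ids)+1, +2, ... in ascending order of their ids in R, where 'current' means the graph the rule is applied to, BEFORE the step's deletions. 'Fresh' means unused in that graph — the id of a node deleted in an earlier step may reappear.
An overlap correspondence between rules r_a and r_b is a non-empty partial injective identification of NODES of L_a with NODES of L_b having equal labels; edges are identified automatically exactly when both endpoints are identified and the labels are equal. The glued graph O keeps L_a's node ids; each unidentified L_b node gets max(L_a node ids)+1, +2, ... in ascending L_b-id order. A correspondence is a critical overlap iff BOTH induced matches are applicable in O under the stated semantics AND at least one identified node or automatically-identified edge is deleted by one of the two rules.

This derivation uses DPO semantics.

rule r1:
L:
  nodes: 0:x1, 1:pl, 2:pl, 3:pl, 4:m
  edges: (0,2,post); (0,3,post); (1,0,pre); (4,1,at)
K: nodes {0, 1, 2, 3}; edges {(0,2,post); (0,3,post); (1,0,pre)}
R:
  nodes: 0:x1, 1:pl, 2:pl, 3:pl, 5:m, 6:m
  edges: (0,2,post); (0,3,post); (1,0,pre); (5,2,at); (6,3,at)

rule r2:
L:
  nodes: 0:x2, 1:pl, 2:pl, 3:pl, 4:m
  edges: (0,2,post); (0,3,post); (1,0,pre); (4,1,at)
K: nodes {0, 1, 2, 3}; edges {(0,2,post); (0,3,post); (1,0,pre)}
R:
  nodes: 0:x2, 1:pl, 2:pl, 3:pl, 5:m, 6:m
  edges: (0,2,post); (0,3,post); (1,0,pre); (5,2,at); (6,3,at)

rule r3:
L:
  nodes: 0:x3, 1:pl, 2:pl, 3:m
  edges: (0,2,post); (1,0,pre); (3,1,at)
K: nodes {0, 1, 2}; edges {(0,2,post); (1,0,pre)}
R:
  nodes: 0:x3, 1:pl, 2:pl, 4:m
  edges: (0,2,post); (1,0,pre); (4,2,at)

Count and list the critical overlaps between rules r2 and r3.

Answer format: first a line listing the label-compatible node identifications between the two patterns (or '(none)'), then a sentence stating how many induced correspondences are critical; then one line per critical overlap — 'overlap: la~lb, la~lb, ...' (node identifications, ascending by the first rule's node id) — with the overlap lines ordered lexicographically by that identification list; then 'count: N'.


label-compatible node identifications between L(r2) and L(r3): 1~1, 1~2, 2~1, 2~2, 3~1, 3~2, 4~3
3 of the induced correspondences are critical overlaps of r2 and r3.
overlap: 1~1, 2~2, 4~3
overlap: 1~1, 3~2, 4~3
overlap: 1~1, 4~3
count: 3
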